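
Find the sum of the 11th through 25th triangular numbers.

2705

Σ i(i+1)/2 = (Σi² + Σi) / 2 over i = 11..25.
Σi = 325 − 55 = 270 and Σi² = 5525 − 385 = 5140.
(1·5140 + 1·270) / 2 = 5410/2 = 2705.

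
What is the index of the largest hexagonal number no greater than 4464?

Solve n(2n−1) ≤ 4464 for integer n.
n = 47 gives 4371 ≤ 4464, while n = 48 gives 4560 > 4464; so the answer is index 47.

47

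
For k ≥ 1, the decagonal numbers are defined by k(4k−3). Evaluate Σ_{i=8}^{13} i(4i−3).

Σ i(4i−3) = 4Σi² − 3Σi over i = 8..13.
Σi = 91 − 28 = 63 and Σi² = 819 − 140 = 679.
4·679 − 3·63 = 2527.

2527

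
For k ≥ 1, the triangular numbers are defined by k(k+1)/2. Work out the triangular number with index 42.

903

42·43/2 = 1806/2 = 903.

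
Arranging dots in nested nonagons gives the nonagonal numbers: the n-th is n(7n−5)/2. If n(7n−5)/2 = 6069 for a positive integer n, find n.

42

Set n(7n−5)/2 = 6069, giving 7n² − 5n − 12138 = 0.
So n = (5 + 583) / 14 = 588/14 = 42.
Check: 42·(7·42 − 5)/2 = 6069. ✓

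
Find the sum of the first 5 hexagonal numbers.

Σ i(2i−1) = 2Σi² − Σi over i = 1..5.
Σi = 15 and Σi² = 55.
2·55 − 1·15 = 95.

95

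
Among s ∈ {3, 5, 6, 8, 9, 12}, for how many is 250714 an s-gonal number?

1

s = 3: P(3, 707) = 250278 and P(3, 708) = 250986; 250714 is not s-gonal.
s = 5: P(5, 408) = 249492 and P(5, 409) = 250717; 250714 is not s-gonal.
s = 6: P(6, 354) = 250278 and P(6, 355) = 251695; 250714 is not s-gonal.
s = 8: P(8, 289) = 249985 and P(8, 290) = 251720; 250714 is not s-gonal.
s = 9: P(9, 268) = 250714. ✓
s = 12: P(12, 224) = 249984 and P(12, 225) = 252225; 250714 is not s-gonal.
Hits: s ∈ {9} → 1.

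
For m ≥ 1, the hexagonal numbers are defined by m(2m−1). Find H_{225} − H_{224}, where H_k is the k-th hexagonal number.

897

Consecutive hexagonal numbers differ by 4n − 3: here 4·225 − 3 = 897.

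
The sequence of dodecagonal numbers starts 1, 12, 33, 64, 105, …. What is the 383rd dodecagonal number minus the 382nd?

Consecutive dodecagonal numbers differ by 10n − 9: here 10·383 − 9 = 3821.

3821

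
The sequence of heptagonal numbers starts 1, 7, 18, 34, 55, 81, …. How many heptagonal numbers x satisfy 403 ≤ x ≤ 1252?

10

The n-th heptagonal number is n(5n−3)/2.
Smallest index with value ≥ 403: n = 13 (giving 403).
Largest index with value ≤ 1252: n = 22 (giving 1177).
Indices 13 through 22: 10 terms.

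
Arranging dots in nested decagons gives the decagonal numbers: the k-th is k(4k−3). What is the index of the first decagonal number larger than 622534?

395

Solve n(4n−3) > 622534 for integer n.
The largest n with value ≤ 622534 is 394 (since 619762 ≤ 622534 < 622915), so the first above is n = 395, value 622915.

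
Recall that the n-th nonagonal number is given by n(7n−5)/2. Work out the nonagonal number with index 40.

5500

The 40th nonagonal number is n(7n−5)/2 with n = 40.
40·(7·40 − 5)/2 = 40·275/2 = 5500.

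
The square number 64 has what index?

We need n² = 64, so n = √64 = 8.

8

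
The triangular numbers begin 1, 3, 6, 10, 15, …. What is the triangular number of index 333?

The 333rd triangular number is n(n+1)/2 with n = 333.
333·334/2 = 111222/2 = 55611.

55611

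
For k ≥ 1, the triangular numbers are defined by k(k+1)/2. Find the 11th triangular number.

The 11th triangular number is n(n+1)/2 with n = 11.
11·12/2 = 132/2 = 66.

66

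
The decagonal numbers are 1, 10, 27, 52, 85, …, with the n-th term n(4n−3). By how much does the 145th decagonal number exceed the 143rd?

145·(4·145 − 3) = 83665 and 143·(4·143 − 3) = 81367.
Difference: 83665 − 81367 = 2298.

2298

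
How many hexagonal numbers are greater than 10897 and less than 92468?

The n-th hexagonal number is n(2n−1).
Smallest index with value > 10897: n = 75 (giving 11175).
Largest index with value < 92468: n = 215 (giving 92235).
Indices 75 through 215: 141 terms.

141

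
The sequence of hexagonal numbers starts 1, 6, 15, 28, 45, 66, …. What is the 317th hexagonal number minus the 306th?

13695

317·(2·317 − 1) = 200661 and 306·(2·306 − 1) = 186966.
Difference: 200661 − 186966 = 13695.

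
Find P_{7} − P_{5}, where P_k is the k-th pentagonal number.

7·(3·7 − 1)/2 = 70 and 5·(3·5 − 1)/2 = 35.
Difference: 70 − 35 = 35.

35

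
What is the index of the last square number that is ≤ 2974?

Solve n² ≤ 2974 for integer n.
n = 54 gives 2916 ≤ 2974, while n = 55 gives 3025 > 2974; so the answer is index 54.

54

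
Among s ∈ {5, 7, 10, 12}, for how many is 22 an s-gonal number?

1

s = 5: P(5, 4) = 22. ✓
s = 7: P(7, 3) = 18 and P(7, 4) = 34; 22 is not s-gonal.
s = 10: P(10, 2) = 10 and P(10, 3) = 27; 22 is not s-gonal.
s = 12: P(12, 2) = 12 and P(12, 3) = 33; 22 is not s-gonal.
Hits: s ∈ {5} → 1.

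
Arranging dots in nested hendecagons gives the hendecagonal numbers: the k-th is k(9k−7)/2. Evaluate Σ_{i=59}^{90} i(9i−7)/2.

803168

Σ i(9i−7)/2 = (9Σi² − 7Σi) / 2 over i = 59..90.
Σi = 4095 − 1711 = 2384 and Σi² = 247065 − 66729 = 180336.
(9·180336 − 7·2384) / 2 = 1606336/2 = 803168.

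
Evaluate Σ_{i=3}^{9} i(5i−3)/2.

Σ i(5i−3)/2 = (5Σi² − 3Σi) / 2 over i = 3..9.
Σi = 45 − 3 = 42 and Σi² = 285 − 5 = 280.
(5·280 − 3·42) / 2 = 1274/2 = 637.

637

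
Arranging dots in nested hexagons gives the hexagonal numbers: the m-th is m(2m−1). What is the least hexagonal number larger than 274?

276

Solve n(2n−1) > 274 for integer n.
The largest n with value ≤ 274 is 11 (since 231 ≤ 274 < 276), so the first above is n = 12, value 276.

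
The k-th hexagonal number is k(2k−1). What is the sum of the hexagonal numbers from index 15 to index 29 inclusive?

Σ i(2i−1) = 2Σi² − Σi over i = 15..29.
Σi = 435 − 105 = 330 and Σi² = 8555 − 1015 = 7540.
2·7540 − 1·330 = 14750.

14750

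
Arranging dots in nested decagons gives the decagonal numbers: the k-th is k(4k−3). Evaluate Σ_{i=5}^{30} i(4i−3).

36335

Σ i(4i−3) = 4Σi² − 3Σi over i = 5..30.
Σi = 465 − 10 = 455 and Σi² = 9455 − 30 = 9425.
4·9425 − 3·455 = 36335.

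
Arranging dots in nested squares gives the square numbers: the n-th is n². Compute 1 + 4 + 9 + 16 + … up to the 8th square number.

Σ_{i=1}^{8} i² = 8·9·17/6 = 204.

204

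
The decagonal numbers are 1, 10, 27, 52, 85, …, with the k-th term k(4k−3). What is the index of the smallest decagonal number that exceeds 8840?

Solve n(4n−3) > 8840 for integer n.
The largest n with value ≤ 8840 is 47 (since 8695 ≤ 8840 < 9072), so the first above is n = 48, value 9072.

48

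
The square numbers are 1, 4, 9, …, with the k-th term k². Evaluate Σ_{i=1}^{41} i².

Σ_{i=1}^{41} i² = 41·42·83/6 = 23821.

23821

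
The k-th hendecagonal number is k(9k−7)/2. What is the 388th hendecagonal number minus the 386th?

388·(9·388 − 7)/2 = 676090 and 386·(9·386 − 7)/2 = 669131.
Difference: 676090 − 669131 = 6959.

6959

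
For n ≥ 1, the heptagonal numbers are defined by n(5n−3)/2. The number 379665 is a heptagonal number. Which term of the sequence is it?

390

Set n(5n−3)/2 = 379665, giving 5n² − 3n − 759330 = 0.
The discriminant is 9 + 40·379665 = 15186609, and √15186609 = 3897.
So n = (3 + 3897) / 10 = 3900/10 = 390.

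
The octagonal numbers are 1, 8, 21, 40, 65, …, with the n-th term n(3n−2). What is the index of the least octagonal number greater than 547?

Solve n(3n−2) > 547 for integer n.
The largest n with value ≤ 547 is 13 (since 481 ≤ 547 < 560), so the first above is n = 14, value 560.

14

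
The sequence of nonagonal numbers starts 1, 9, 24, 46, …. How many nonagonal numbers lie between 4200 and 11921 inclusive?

The n-th nonagonal number is n(7n−5)/2.
Smallest index with value ≥ 4200: n = 35 (giving 4200).
Largest index with value ≤ 11921: n = 58 (giving 11629).
Indices 35 through 58: 24 terms.

24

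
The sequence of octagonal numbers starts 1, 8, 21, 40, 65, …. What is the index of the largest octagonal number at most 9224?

55

Solve n(3n−2) ≤ 9224 for integer n.
n = 55 gives 8965 ≤ 9224, while n = 56 gives 9296 > 9224; so the answer is index 55.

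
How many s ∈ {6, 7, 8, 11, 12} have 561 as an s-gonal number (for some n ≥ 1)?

2

s = 6: P(6, 17) = 561. ✓
s = 7: P(7, 15) = 540 and P(7, 16) = 616; 561 is not s-gonal.
s = 8: P(8, 14) = 560 and P(8, 15) = 645; 561 is not s-gonal.
s = 11: P(11, 11) = 506 and P(11, 12) = 606; 561 is not s-gonal.
s = 12: P(12, 11) = 561. ✓
Hits: s ∈ {6, 12} → 2.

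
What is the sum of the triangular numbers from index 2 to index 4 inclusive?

19

Σ i(i+1)/2 = (Σi² + Σi) / 2 over i = 2..4.
Σi = 10 − 1 = 9 and Σi² = 30 − 1 = 29.
(1·29 + 1·9) / 2 = 38/2 = 19.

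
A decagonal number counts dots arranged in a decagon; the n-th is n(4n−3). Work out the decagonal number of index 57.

57·(4·57 − 3) = 57·225 = 12825.

12825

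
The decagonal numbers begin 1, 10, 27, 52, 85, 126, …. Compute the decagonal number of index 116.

The 116th decagonal number is n(4n−3) with n = 116.
116·(4·116 − 3) = 116·461 = 53476.

53476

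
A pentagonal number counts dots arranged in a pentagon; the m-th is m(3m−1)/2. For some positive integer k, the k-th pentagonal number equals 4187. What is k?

Set n(3n−1)/2 = 4187, giving 3n² − n − 8374 = 0.
The discriminant is 1 + 24·4187 = 100489, and √100489 = 317.
So n = (1 + 317) / 6 = 318/6 = 53.

53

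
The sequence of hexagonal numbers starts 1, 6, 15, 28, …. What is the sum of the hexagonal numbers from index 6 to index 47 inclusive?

70217

Σ i(2i−1) = 2Σi² − Σi over i = 6..47.
Σi = 1128 − 15 = 1113 and Σi² = 35720 − 55 = 35665.
2·35665 − 1·1113 = 70217.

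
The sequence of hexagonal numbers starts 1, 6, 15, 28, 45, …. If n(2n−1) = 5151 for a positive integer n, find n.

51

Set n(2n−1) = 5151, giving 2n² − n − 5151 = 0.
The discriminant is 1 + 8·5151 = 41209, and √41209 = 203.
So n = (1 + 203) / 4 = 204/4 = 51.
Check: 51·(2·51 − 1) = 5151. ✓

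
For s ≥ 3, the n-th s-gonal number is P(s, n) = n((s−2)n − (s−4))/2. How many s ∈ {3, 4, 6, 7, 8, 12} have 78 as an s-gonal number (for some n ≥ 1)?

s = 3: P(3, 12) = 78. ✓
s = 4: P(4, 8) = 64 and P(4, 9) = 81; 78 is not s-gonal.
s = 6: P(6, 6) = 66 and P(6, 7) = 91; 78 is not s-gonal.
s = 7: P(7, 5) = 55 and P(7, 6) = 81; 78 is not s-gonal.
s = 8: P(8, 5) = 65 and P(8, 6) = 96; 78 is not s-gonal.
s = 12: P(12, 4) = 64 and P(12, 5) = 105; 78 is not s-gonal.
Hits: s ∈ {3} → 1.

1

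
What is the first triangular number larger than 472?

Solve n(n+1)/2 > 472 for integer n.
The largest n with value ≤ 472 is 30 (since 465 ≤ 472 < 496), so the first above is n = 31, value 496.

496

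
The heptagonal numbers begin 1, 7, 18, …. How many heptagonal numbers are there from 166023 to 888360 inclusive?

The n-th heptagonal number is n(5n−3)/2.
Smallest index with value ≥ 166023: n = 258 (giving 166023).
Largest index with value ≤ 888360: n = 596 (giving 887146).
Indices 258 through 596: 339 terms.

339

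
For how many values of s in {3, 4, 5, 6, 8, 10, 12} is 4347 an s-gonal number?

1

s = 3: P(3, 92) = 4278 and P(3, 93) = 4371; 4347 is not s-gonal.
s = 4: P(4, 65) = 4225 and P(4, 66) = 4356; 4347 is not s-gonal.
s = 5: P(5, 54) = 4347. ✓
s = 6: P(6, 46) = 4186 and P(6, 47) = 4371; 4347 is not s-gonal.
s = 8: P(8, 38) = 4256 and P(8, 39) = 4485; 4347 is not s-gonal.
s = 10: P(10, 33) = 4257 and P(10, 34) = 4522; 4347 is not s-gonal.
s = 12: P(12, 29) = 4089 and P(12, 30) = 4380; 4347 is not s-gonal.
Hits: s ∈ {5} → 1.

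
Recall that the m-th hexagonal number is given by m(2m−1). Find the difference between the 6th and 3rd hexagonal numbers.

6·(2·6 − 1) = 66 and 3·(2·3 − 1) = 15.
Difference: 66 − 15 = 51.

51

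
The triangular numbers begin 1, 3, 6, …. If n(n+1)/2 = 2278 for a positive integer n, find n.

67

Set n(n+1)/2 = 2278, giving n² + n − 4556 = 0.
The discriminant is 1 + 8·2278 = 18225, and √18225 = 135.
So n = (-1 + 135) / 2 = 134/2 = 67.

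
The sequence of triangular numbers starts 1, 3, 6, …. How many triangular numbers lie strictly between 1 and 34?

The n-th triangular number is n(n+1)/2.
Smallest index with value > 1: n = 2 (giving 3).
Largest index with value < 34: n = 7 (giving 28).
Indices 2 through 7: 6 terms.

6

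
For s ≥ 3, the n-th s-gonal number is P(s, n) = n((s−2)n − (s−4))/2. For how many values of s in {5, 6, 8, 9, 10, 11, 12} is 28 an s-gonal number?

s = 5: P(5, 4) = 22 and P(5, 5) = 35; 28 is not s-gonal.
s = 6: P(6, 4) = 28. ✓
s = 8: P(8, 3) = 21 and P(8, 4) = 40; 28 is not s-gonal.
s = 9: P(9, 3) = 24 and P(9, 4) = 46; 28 is not s-gonal.
s = 10: P(10, 3) = 27 and P(10, 4) = 52; 28 is not s-gonal.
s = 11: P(11, 2) = 11 and P(11, 3) = 30; 28 is not s-gonal.
s = 12: P(12, 2) = 12 and P(12, 3) = 33; 28 is not s-gonal.
Hits: s ∈ {6} → 1.

1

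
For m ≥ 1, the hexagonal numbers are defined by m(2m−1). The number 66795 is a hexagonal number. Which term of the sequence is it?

Set n(2n−1) = 66795, giving 2n² − n − 66795 = 0.
The discriminant is 1 + 8·66795 = 534361, and √534361 = 731.
So n = (1 + 731) / 4 = 732/4 = 183.

183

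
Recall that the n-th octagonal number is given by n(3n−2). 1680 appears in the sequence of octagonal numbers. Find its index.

Set n(3n−2) = 1680, giving 3n² − 2n − 1680 = 0.
So n = (2 + 142) / 6 = 144/6 = 24.
Check: 24·(3·24 − 2) = 1680. ✓

24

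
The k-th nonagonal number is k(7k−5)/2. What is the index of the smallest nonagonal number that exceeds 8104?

49

Solve n(7n−5)/2 > 8104 for integer n.
The largest n with value ≤ 8104 is 48 (since 7944 ≤ 8104 < 8281), so the first above is n = 49, value 8281.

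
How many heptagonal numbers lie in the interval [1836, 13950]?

48

The n-th heptagonal number is n(5n−3)/2.
Smallest index with value ≥ 1836: n = 28 (giving 1918).
Largest index with value ≤ 13950: n = 75 (giving 13950).
Indices 28 through 75: 48 terms.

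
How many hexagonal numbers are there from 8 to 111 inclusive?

5

The n-th hexagonal number is n(2n−1).
Smallest index with value ≥ 8: n = 3 (giving 15).
Largest index with value ≤ 111: n = 7 (giving 91).
Indices 3 through 7: 5 terms.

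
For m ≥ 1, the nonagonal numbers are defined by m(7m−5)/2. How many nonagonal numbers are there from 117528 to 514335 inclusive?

The n-th nonagonal number is n(7n−5)/2.
Smallest index with value ≥ 117528: n = 184 (giving 118036).
Largest index with value ≤ 514335: n = 383 (giving 512454).
Indices 184 through 383: 200 terms.

200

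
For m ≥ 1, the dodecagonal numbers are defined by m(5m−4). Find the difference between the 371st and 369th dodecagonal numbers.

7392

371·(5·371 − 4) = 686721 and 369·(5·369 − 4) = 679329.
Difference: 686721 − 679329 = 7392.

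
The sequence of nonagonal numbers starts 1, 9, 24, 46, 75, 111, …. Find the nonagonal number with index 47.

The 47th nonagonal number is n(7n−5)/2 with n = 47.
47·(7·47 − 5)/2 = 47·324/2 = 47·162 = 7614.

7614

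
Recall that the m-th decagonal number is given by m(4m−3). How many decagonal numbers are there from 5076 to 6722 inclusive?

The n-th decagonal number is n(4n−3).
Smallest index with value ≥ 5076: n = 36 (giving 5076).
Largest index with value ≤ 6722: n = 41 (giving 6601).
Indices 36 through 41: 6 terms.

6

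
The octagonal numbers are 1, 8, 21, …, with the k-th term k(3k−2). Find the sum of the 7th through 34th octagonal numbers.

Σ i(3i−2) = 3Σi² − 2Σi over i = 7..34.
Σi = 595 − 21 = 574 and Σi² = 13685 − 91 = 13594.
3·13594 − 2·574 = 39634.

39634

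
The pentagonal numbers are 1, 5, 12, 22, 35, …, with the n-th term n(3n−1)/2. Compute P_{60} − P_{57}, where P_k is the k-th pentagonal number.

60·(3·60 − 1)/2 = 5370 and 57·(3·57 − 1)/2 = 4845.
Difference: 5370 − 4845 = 525.

525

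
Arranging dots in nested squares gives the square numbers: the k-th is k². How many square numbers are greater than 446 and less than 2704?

The n-th square number is n².
Smallest index with value > 446: n = 22 (giving 484).
Largest index with value < 2704: n = 51 (giving 2601).
Indices 22 through 51: 30 terms.

30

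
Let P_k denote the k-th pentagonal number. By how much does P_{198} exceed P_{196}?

1181

198·(3·198 − 1)/2 = 58707 and 196·(3·196 − 1)/2 = 57526.
Difference: 58707 − 57526 = 1181.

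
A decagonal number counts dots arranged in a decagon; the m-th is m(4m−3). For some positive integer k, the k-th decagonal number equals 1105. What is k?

Set n(4n−3) = 1105, giving 4n² − 3n − 1105 = 0.
The discriminant is 9 + 16·1105 = 17689, and √17689 = 133.
So n = (3 + 133) / 8 = 136/8 = 17.

17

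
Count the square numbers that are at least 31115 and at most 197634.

268

The n-th square number is n².
Smallest index with value ≥ 31115: n = 177 (giving 31329).
Largest index with value ≤ 197634: n = 444 (giving 197136).
Indices 177 through 444: 268 terms.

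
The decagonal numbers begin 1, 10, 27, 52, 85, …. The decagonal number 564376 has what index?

376

Set n(4n−3) = 564376, giving 4n² − 3n − 564376 = 0.
So n = (3 + 3005) / 8 = 3008/8 = 376.
Check: 376·(4·376 − 3) = 564376. ✓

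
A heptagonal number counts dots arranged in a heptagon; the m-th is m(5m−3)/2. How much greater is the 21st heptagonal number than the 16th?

21·(5·21 − 3)/2 = 1071 and 16·(5·16 − 3)/2 = 616.
Difference: 1071 − 616 = 455.

455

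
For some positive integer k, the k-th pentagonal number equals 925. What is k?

25

Set n(3n−1)/2 = 925, giving 3n² − n − 1850 = 0.
The discriminant is 1 + 24·925 = 22201, and √22201 = 149.
So n = (1 + 149) / 6 = 150/6 = 25.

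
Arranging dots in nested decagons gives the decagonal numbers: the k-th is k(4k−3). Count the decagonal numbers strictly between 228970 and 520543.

The n-th decagonal number is n(4n−3).
Smallest index with value > 228970: n = 240 (giving 229680).
Largest index with value < 520543: n = 361 (giving 520201).
Indices 240 through 361: 122 terms.

122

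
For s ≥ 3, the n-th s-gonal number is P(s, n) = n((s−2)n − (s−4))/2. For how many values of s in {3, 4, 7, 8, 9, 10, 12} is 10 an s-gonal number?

2

s = 3: P(3, 4) = 10. ✓
s = 4: P(4, 3) = 9 and P(4, 4) = 16; 10 is not s-gonal.
s = 7: P(7, 2) = 7 and P(7, 3) = 18; 10 is not s-gonal.
s = 8: P(8, 2) = 8 and P(8, 3) = 21; 10 is not s-gonal.
s = 9: P(9, 2) = 9 and P(9, 3) = 24; 10 is not s-gonal.
s = 10: P(10, 2) = 10. ✓
s = 12: P(12, 1) = 1 and P(12, 2) = 12; 10 is not s-gonal.
Hits: s ∈ {3, 10} → 2.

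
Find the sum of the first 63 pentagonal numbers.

127008

Σ i(3i−1)/2 = (3Σi² − Σi) / 2 over i = 1..63.
Σi = 2016 and Σi² = 85344.
(3·85344 − 1·2016) / 2 = 254016/2 = 127008.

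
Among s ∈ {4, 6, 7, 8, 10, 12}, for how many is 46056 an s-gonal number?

s = 4: P(4, 214) = 45796 and P(4, 215) = 46225; 46056 is not s-gonal.
s = 6: P(6, 152) = 46056. ✓
s = 7: P(7, 136) = 46036 and P(7, 137) = 46717; 46056 is not s-gonal.
s = 8: P(8, 124) = 45880 and P(8, 125) = 46625; 46056 is not s-gonal.
s = 10: P(10, 107) = 45475 and P(10, 108) = 46332; 46056 is not s-gonal.
s = 12: P(12, 96) = 45696 and P(12, 97) = 46657; 46056 is not s-gonal.
Hits: s ∈ {6} → 1.

1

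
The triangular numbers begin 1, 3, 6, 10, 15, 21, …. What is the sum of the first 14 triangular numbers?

Σ i(i+1)/2 = (Σi² + Σi) / 2 over i = 1..14.
Σi = 105 and Σi² = 1015.
(1·1015 + 1·105) / 2 = 1120/2 = 560.

560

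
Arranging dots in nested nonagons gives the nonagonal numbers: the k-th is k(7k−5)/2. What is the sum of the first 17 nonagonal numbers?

Σ i(7i−5)/2 = (7Σi² − 5Σi) / 2 over i = 1..17.
Σi = 153 and Σi² = 1785.
(7·1785 − 5·153) / 2 = 11730/2 = 5865.

5865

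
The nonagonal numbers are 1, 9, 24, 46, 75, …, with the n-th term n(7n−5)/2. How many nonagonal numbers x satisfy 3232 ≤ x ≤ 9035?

21

The n-th nonagonal number is n(7n−5)/2.
Smallest index with value ≥ 3232: n = 31 (giving 3286).
Largest index with value ≤ 9035: n = 51 (giving 8976).
Indices 31 through 51: 21 terms.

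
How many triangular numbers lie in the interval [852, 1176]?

8

The n-th triangular number is n(n+1)/2.
Smallest index with value ≥ 852: n = 41 (giving 861).
Largest index with value ≤ 1176: n = 48 (giving 1176).
Indices 41 through 48: 8 terms.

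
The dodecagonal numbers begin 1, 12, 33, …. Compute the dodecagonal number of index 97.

46657

97·(5·97 − 4) = 97·481 = 46657.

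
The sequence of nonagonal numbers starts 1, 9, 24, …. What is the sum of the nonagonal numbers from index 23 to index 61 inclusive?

Σ i(7i−5)/2 = (7Σi² − 5Σi) / 2 over i = 23..61.
Σi = 1891 − 253 = 1638 and Σi² = 77531 − 3795 = 73736.
(7·73736 − 5·1638) / 2 = 507962/2 = 253981.

253981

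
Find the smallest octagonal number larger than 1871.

1976

Solve n(3n−2) > 1871 for integer n.
The largest n with value ≤ 1871 is 25 (since 1825 ≤ 1871 < 1976), so the first above is n = 26, value 1976.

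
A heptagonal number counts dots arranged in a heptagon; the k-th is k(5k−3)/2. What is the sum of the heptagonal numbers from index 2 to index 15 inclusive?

Σ i(5i−3)/2 = (5Σi² − 3Σi) / 2 over i = 2..15.
Σi = 120 − 1 = 119 and Σi² = 1240 − 1 = 1239.
(5·1239 − 3·119) / 2 = 5838/2 = 2919.

2919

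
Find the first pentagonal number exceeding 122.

145

Solve n(3n−1)/2 > 122 for integer n.
The largest n with value ≤ 122 is 9 (since 117 ≤ 122 < 145), so the first above is n = 10, value 145.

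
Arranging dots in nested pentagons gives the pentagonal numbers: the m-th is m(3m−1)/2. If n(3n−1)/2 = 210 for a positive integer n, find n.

Set n(3n−1)/2 = 210, giving 3n² − n − 420 = 0.
So n = (1 + 71) / 6 = 72/6 = 12.

12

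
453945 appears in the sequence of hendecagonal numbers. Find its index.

Set n(9n−7)/2 = 453945, giving 9n² − 7n − 907890 = 0.
The discriminant is 49 + 72·453945 = 32684089, and √32684089 = 5717.
So n = (7 + 5717) / 18 = 5724/18 = 318.

318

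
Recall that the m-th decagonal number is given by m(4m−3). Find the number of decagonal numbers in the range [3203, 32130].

62

The n-th decagonal number is n(4n−3).
Smallest index with value ≥ 3203: n = 29 (giving 3277).
Largest index with value ≤ 32130: n = 90 (giving 32130).
Indices 29 through 90: 62 terms.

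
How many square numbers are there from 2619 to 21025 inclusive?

94

The n-th square number is n².
Smallest index with value ≥ 2619: n = 52 (giving 2704).
Largest index with value ≤ 21025: n = 145 (giving 21025).
Indices 52 through 145: 94 terms.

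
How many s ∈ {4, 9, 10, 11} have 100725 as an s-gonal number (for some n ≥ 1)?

2

s = 4: P(4, 317) = 100489 and P(4, 318) = 101124; 100725 is not s-gonal.
s = 9: P(9, 170) = 100725. ✓
s = 10: P(10, 159) = 100647 and P(10, 160) = 101920; 100725 is not s-gonal.
s = 11: P(11, 150) = 100725. ✓
Hits: s ∈ {9, 11} → 2.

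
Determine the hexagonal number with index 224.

The 224th hexagonal number is n(2n−1) with n = 224.
224·(2·224 − 1) = 224·447 = 100128.

100128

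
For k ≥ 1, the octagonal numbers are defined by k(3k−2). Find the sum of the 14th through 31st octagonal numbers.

Σ i(3i−2) = 3Σi² − 2Σi over i = 14..31.
Σi = 496 − 91 = 405 and Σi² = 10416 − 819 = 9597.
3·9597 − 2·405 = 27981.

27981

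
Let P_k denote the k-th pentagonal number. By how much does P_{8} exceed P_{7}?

22

Consecutive pentagonal numbers differ by 3n − 2: here 3·8 − 2 = 22.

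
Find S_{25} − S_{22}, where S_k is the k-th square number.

141

25² = 625 and 22² = 484.
Difference: 625 − 484 = 141.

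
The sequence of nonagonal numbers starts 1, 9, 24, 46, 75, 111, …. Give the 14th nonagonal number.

651

The 14th nonagonal number is n(7n−5)/2 with n = 14.
14·(7·14 − 5)/2 = 14·93/2 = 651.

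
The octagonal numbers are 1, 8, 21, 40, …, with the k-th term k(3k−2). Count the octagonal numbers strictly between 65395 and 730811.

346

The n-th octagonal number is n(3n−2).
Smallest index with value > 65395: n = 148 (giving 65416).
Largest index with value < 730811: n = 493 (giving 728161).
Indices 148 through 493: 346 terms.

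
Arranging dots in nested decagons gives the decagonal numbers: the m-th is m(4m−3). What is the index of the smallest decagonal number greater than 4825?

36

Solve n(4n−3) > 4825 for integer n.
The largest n with value ≤ 4825 is 35 (since 4795 ≤ 4825 < 5076), so the first above is n = 36, value 5076.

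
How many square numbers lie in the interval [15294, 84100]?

167

The n-th square number is n².
Smallest index with value ≥ 15294: n = 124 (giving 15376).
Largest index with value ≤ 84100: n = 290 (giving 84100).
Indices 124 through 290: 167 terms.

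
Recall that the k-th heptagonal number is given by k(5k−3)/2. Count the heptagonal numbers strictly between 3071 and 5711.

The n-th heptagonal number is n(5n−3)/2.
Smallest index with value > 3071: n = 36 (giving 3186).
Largest index with value < 5711: n = 48 (giving 5688).
Indices 36 through 48: 13 terms.

13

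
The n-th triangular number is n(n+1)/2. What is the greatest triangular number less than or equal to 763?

Solve n(n+1)/2 ≤ 763 for integer n.
n = 38 gives 741 ≤ 763, while n = 39 gives 780 > 763; so the answer is 741.

741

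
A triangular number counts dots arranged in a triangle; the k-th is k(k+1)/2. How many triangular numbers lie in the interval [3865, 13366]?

76

The n-th triangular number is n(n+1)/2.
Smallest index with value ≥ 3865: n = 88 (giving 3916).
Largest index with value ≤ 13366: n = 163 (giving 13366).
Indices 88 through 163: 76 terms.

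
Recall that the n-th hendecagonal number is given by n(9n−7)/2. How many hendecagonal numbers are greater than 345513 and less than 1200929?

239

The n-th hendecagonal number is n(9n−7)/2.
Smallest index with value > 345513: n = 278 (giving 346805).
Largest index with value < 1200929: n = 516 (giving 1196346).
Indices 278 through 516: 239 terms.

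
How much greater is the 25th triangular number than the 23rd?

25·26/2 = 325 and 23·24/2 = 276.
Difference: 325 − 276 = 49.

49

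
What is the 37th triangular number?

37·38/2 = 1406/2 = 703.

703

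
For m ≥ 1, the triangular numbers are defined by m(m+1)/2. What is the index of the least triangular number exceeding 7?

Solve n(n+1)/2 > 7 for integer n.
The largest n with value ≤ 7 is 3 (since 6 ≤ 7 < 10), so the first above is n = 4, value 10.

4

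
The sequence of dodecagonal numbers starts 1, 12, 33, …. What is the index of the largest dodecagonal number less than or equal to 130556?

161

Solve n(5n−4) ≤ 130556 for integer n.
n = 161 gives 128961 ≤ 130556, while n = 162 gives 130572 > 130556; so the answer is index 161.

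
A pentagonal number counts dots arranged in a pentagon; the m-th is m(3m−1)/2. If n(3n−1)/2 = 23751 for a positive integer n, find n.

126

Set n(3n−1)/2 = 23751, giving 3n² − n − 47502 = 0.
The discriminant is 1 + 24·23751 = 570025, and √570025 = 755.
So n = (1 + 755) / 6 = 756/6 = 126.
Check: 126·(3·126 − 1)/2 = 23751. ✓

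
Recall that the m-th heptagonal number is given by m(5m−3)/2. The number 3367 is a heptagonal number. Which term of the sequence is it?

Set n(5n−3)/2 = 3367, giving 5n² − 3n − 6734 = 0.
The discriminant is 9 + 40·3367 = 134689, and √134689 = 367.
So n = (3 + 367) / 10 = 370/10 = 37.

37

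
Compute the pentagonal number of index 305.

The 305th pentagonal number is n(3n−1)/2 with n = 305.
305·(3·305 − 1)/2 = 305·914/2 = 305·457 = 139385.

139385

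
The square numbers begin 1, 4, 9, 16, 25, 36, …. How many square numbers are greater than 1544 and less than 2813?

14

The n-th square number is n².
Smallest index with value > 1544: n = 40 (giving 1600).
Largest index with value < 2813: n = 53 (giving 2809).
Indices 40 through 53: 14 terms.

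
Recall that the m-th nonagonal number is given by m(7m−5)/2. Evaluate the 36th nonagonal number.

4446

The 36th nonagonal number is n(7n−5)/2 with n = 36.
36·(7·36 − 5)/2 = 36·247/2 = 4446.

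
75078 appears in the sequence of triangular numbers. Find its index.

387

Set n(n+1)/2 = 75078, giving n² + n − 150156 = 0.
So n = (-1 + 775) / 2 = 774/2 = 387.
Check: 387·388/2 = 75078. ✓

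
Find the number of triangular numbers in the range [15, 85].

The n-th triangular number is n(n+1)/2.
Smallest index with value ≥ 15: n = 5 (giving 15).
Largest index with value ≤ 85: n = 12 (giving 78).
Indices 5 through 12: 8 terms.

8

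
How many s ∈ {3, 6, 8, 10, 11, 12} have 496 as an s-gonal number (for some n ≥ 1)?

s = 3: P(3, 31) = 496. ✓
s = 6: P(6, 16) = 496. ✓
s = 8: P(8, 13) = 481 and P(8, 14) = 560; 496 is not s-gonal.
s = 10: P(10, 11) = 451 and P(10, 12) = 540; 496 is not s-gonal.
s = 11: P(11, 10) = 415 and P(11, 11) = 506; 496 is not s-gonal.
s = 12: P(12, 10) = 460 and P(12, 11) = 561; 496 is not s-gonal.
Hits: s ∈ {3, 6} → 2.

2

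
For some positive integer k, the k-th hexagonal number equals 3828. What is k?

Set n(2n−1) = 3828, giving 2n² − n − 3828 = 0.
The discriminant is 1 + 8·3828 = 30625, and √30625 = 175.
So n = (1 + 175) / 4 = 176/4 = 44.

44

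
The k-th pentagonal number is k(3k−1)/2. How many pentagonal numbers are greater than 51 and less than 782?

The n-th pentagonal number is n(3n−1)/2.
Smallest index with value > 51: n = 7 (giving 70).
Largest index with value < 782: n = 22 (giving 715).
Indices 7 through 22: 16 terms.

16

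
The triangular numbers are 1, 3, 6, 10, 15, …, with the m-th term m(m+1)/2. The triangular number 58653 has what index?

Set n(n+1)/2 = 58653, giving n² + n − 117306 = 0.
The discriminant is 1 + 8·58653 = 469225, and √469225 = 685.
So n = (-1 + 685) / 2 = 684/2 = 342.
Check: 342·343/2 = 58653. ✓

342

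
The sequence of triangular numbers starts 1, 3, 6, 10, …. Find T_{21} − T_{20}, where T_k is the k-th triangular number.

21

Consecutive triangular numbers differ by n: T_{21} − T_{20} = 21.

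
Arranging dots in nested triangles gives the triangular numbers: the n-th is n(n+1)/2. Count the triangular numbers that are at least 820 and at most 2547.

The n-th triangular number is n(n+1)/2.
Smallest index with value ≥ 820: n = 40 (giving 820).
Largest index with value ≤ 2547: n = 70 (giving 2485).
Indices 40 through 70: 31 terms.

31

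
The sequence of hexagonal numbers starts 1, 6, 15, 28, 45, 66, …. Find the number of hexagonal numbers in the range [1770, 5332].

22

The n-th hexagonal number is n(2n−1).
Smallest index with value ≥ 1770: n = 30 (giving 1770).
Largest index with value ≤ 5332: n = 51 (giving 5151).
Indices 30 through 51: 22 terms.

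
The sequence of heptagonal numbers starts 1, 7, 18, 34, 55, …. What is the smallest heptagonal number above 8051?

8323

Solve n(5n−3)/2 > 8051 for integer n.
The largest n with value ≤ 8051 is 57 (since 8037 ≤ 8051 < 8323), so the first above is n = 58, value 8323.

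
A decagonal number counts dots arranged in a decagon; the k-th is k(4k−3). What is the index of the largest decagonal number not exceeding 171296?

Solve n(4n−3) ≤ 171296 for integer n.
n = 207 gives 170775 ≤ 171296, while n = 208 gives 172432 > 171296; so the answer is index 207.

207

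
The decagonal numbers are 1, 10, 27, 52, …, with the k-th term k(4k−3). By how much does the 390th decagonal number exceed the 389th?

3113

Consecutive decagonal numbers differ by 8n − 7: here 8·390 − 7 = 3113.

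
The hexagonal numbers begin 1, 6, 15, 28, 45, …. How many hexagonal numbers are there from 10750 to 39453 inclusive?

67

The n-th hexagonal number is n(2n−1).
Smallest index with value ≥ 10750: n = 74 (giving 10878).
Largest index with value ≤ 39453: n = 140 (giving 39060).
Indices 74 through 140: 67 terms.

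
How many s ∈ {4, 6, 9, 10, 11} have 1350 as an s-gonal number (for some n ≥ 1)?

s = 4: P(4, 36) = 1296 and P(4, 37) = 1369; 1350 is not s-gonal.
s = 6: P(6, 26) = 1326 and P(6, 27) = 1431; 1350 is not s-gonal.
s = 9: P(9, 20) = 1350. ✓
s = 10: P(10, 18) = 1242 and P(10, 19) = 1387; 1350 is not s-gonal.
s = 11: P(11, 17) = 1241 and P(11, 18) = 1395; 1350 is not s-gonal.
Hits: s ∈ {9} → 1.

1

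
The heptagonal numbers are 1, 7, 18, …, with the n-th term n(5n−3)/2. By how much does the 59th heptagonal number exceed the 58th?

291

Consecutive heptagonal numbers differ by 5n − 4: here 5·59 − 4 = 291.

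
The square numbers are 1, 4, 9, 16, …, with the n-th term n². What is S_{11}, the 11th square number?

121

The 11th square number is n² with n = 11.
11² = 121.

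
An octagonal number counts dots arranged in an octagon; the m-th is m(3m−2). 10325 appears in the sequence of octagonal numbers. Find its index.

59

Set n(3n−2) = 10325, giving 3n² − 2n − 10325 = 0.
The discriminant is 4 + 12·10325 = 123904, and √123904 = 352.
So n = (2 + 352) / 6 = 354/6 = 59.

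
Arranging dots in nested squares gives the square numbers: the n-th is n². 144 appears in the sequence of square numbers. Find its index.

We need n² = 144, so n = √144 = 12.
Check: 12² = 144. ✓

12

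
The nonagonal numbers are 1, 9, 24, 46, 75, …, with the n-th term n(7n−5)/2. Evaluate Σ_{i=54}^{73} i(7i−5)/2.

281410

Σ i(7i−5)/2 = (7Σi² − 5Σi) / 2 over i = 54..73.
Σi = 2701 − 1431 = 1270 and Σi² = 132349 − 51039 = 81310.
(7·81310 − 5·1270) / 2 = 562820/2 = 281410.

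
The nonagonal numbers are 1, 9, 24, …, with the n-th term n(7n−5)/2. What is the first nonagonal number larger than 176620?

176625

Solve n(7n−5)/2 > 176620 for integer n.
The largest n with value ≤ 176620 is 224 (since 175056 ≤ 176620 < 176625), so the first above is n = 225, value 176625.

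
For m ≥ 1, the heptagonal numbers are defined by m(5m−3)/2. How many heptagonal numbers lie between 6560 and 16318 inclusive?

30

The n-th heptagonal number is n(5n−3)/2.
Smallest index with value ≥ 6560: n = 52 (giving 6682).
Largest index with value ≤ 16318: n = 81 (giving 16281).
Indices 52 through 81: 30 terms.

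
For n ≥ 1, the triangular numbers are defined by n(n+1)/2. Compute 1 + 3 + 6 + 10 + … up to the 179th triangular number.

Σ i(i+1)/2 = (Σi² + Σi) / 2 over i = 1..179.
Σi = 16110 and Σi² = 1927830.
(1·1927830 + 1·16110) / 2 = 1943940/2 = 971970.

971970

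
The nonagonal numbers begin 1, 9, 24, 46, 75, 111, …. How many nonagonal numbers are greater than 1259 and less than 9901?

The n-th nonagonal number is n(7n−5)/2.
Smallest index with value > 1259: n = 20 (giving 1350).
Largest index with value < 9901: n = 53 (giving 9699).
Indices 20 through 53: 34 terms.

34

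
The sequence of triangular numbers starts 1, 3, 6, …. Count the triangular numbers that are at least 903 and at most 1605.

15

The n-th triangular number is n(n+1)/2.
Smallest index with value ≥ 903: n = 42 (giving 903).
Largest index with value ≤ 1605: n = 56 (giving 1596).
Indices 42 through 56: 15 terms.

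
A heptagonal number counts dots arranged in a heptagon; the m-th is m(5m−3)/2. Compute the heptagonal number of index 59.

The 59th heptagonal number is n(5n−3)/2 with n = 59.
59·(5·59 − 3)/2 = 59·292/2 = 59·146 = 8614.

8614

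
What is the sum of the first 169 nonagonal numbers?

5645445

Σ i(7i−5)/2 = (7Σi² − 5Σi) / 2 over i = 1..169.
Σi = 14365 and Σi² = 1623245.
(7·1623245 − 5·14365) / 2 = 11290890/2 = 5645445.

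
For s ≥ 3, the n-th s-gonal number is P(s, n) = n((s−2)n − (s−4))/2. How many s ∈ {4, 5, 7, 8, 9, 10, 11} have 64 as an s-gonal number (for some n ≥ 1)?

s = 4: P(4, 8) = 64. ✓
s = 5: P(5, 6) = 51 and P(5, 7) = 70; 64 is not s-gonal.
s = 7: P(7, 5) = 55 and P(7, 6) = 81; 64 is not s-gonal.
s = 8: P(8, 4) = 40 and P(8, 5) = 65; 64 is not s-gonal.
s = 9: P(9, 4) = 46 and P(9, 5) = 75; 64 is not s-gonal.
s = 10: P(10, 4) = 52 and P(10, 5) = 85; 64 is not s-gonal.
s = 11: P(11, 4) = 58 and P(11, 5) = 95; 64 is not s-gonal.
Hits: s ∈ {4} → 1.

1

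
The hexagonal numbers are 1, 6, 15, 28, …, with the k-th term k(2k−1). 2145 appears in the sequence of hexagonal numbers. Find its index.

Set n(2n−1) = 2145, giving 2n² − n − 2145 = 0.
So n = (1 + 131) / 4 = 132/4 = 33.

33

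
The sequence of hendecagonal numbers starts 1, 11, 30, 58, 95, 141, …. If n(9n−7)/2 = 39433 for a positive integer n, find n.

94

Set n(9n−7)/2 = 39433, giving 9n² − 7n − 78866 = 0.
The discriminant is 49 + 72·39433 = 2839225, and √2839225 = 1685.
So n = (7 + 1685) / 18 = 1692/18 = 94.
Check: 94·(9·94 − 7)/2 = 39433. ✓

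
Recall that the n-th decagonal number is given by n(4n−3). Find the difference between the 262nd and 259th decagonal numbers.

262·(4·262 − 3) = 273790 and 259·(4·259 − 3) = 267547.
Difference: 273790 − 267547 = 6243.

6243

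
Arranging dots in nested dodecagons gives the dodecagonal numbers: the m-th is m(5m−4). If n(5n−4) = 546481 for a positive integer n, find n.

Set n(5n−4) = 546481, giving 5n² − 4n − 546481 = 0.
So n = (4 + 3306) / 10 = 3310/10 = 331.

331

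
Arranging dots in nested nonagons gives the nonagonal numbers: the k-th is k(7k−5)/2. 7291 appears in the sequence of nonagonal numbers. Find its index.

Set n(7n−5)/2 = 7291, giving 7n² − 5n − 14582 = 0.
The discriminant is 25 + 56·7291 = 408321, and √408321 = 639.
So n = (5 + 639) / 14 = 644/14 = 46.

46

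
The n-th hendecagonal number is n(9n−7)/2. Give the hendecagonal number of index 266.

The 266th hendecagonal number is n(9n−7)/2 with n = 266.
266·(9·266 − 7)/2 = 266·2387/2 = 317471.

317471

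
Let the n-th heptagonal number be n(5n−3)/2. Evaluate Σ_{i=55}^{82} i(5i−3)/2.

Σ i(5i−3)/2 = (5Σi² − 3Σi) / 2 over i = 55..82.
Σi = 3403 − 1485 = 1918 and Σi² = 187165 − 53955 = 133210.
(5·133210 − 3·1918) / 2 = 660296/2 = 330148.

330148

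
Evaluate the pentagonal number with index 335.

335·(3·335 − 1)/2 = 335·1004/2 = 335·502 = 168170.

168170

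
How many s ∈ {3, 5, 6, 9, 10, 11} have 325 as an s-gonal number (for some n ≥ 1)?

3

s = 3: P(3, 25) = 325. ✓
s = 5: P(5, 14) = 287 and P(5, 15) = 330; 325 is not s-gonal.
s = 6: P(6, 13) = 325. ✓
s = 9: P(9, 10) = 325. ✓
s = 10: P(10, 9) = 297 and P(10, 10) = 370; 325 is not s-gonal.
s = 11: P(11, 8) = 260 and P(11, 9) = 333; 325 is not s-gonal.
Hits: s ∈ {3, 6, 9} → 3.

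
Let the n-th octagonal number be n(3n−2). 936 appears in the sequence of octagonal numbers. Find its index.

Set n(3n−2) = 936, giving 3n² − 2n − 936 = 0.
The discriminant is 4 + 12·936 = 11236, and √11236 = 106.
So n = (2 + 106) / 6 = 108/6 = 18.
Check: 18·(3·18 − 2) = 936. ✓

18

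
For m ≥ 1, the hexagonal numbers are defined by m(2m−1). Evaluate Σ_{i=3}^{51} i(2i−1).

Σ i(2i−1) = 2Σi² − Σi over i = 3..51.
Σi = 1326 − 3 = 1323 and Σi² = 45526 − 5 = 45521.
2·45521 − 1·1323 = 89719.

89719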